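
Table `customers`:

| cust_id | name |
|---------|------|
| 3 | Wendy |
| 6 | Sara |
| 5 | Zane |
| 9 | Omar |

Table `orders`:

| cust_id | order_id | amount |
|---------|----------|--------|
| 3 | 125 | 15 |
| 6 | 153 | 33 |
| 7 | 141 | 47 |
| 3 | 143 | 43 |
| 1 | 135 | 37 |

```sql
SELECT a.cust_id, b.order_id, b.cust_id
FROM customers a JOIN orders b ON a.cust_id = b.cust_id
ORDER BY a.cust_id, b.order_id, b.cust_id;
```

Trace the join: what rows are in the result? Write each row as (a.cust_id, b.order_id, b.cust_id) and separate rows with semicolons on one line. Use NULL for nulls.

INNER JOIN keeps only pairs where the ON condition holds.
Matching on a.cust_id = b.cust_id.
- a[0] cust_id=3 → 2 match(es) in b → 2 row(s).
- a[1] cust_id=6 → 1 match(es) in b → 1 row(s).
- a[2] cust_id=5 → no match; dropped.
- a[3] cust_id=9 → no match; dropped.
After projecting and ordering:
a.cust_id | b.order_id | b.cust_id
3 | 125 | 3
3 | 143 | 3
6 | 153 | 6

(3, 125, 3); (3, 143, 3); (6, 153, 6)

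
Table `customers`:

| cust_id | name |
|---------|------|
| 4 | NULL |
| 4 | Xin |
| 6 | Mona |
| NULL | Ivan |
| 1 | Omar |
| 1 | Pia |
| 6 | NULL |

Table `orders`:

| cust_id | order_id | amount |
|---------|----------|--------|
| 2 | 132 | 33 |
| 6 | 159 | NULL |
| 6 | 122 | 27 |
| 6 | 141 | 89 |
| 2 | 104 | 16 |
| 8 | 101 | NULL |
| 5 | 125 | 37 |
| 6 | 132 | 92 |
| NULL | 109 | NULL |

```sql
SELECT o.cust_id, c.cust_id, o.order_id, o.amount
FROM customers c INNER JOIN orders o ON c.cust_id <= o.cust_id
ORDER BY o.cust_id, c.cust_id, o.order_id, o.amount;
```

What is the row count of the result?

38

INNER JOIN keeps only pairs where the ON condition holds.
Matching on c.cust_id <= o.cust_id. A NULL in a compared column never satisfies the condition.
- cust_id=4: 6 matching o row(s), so 6 row(s) emitted.
- cust_id=4: 6 matching o row(s), so 6 row(s) emitted.
- cust_id=6: 5 matching o row(s), so 5 row(s) emitted.
- cust_id=NULL: no matching o row, dropped.
- cust_id=1: 8 matching o row(s), so 8 row(s) emitted.
- cust_id=1: 8 matching o row(s), so 8 row(s) emitted.
- cust_id=6: 5 matching o row(s), so 5 row(s) emitted.
Total: 38 rows.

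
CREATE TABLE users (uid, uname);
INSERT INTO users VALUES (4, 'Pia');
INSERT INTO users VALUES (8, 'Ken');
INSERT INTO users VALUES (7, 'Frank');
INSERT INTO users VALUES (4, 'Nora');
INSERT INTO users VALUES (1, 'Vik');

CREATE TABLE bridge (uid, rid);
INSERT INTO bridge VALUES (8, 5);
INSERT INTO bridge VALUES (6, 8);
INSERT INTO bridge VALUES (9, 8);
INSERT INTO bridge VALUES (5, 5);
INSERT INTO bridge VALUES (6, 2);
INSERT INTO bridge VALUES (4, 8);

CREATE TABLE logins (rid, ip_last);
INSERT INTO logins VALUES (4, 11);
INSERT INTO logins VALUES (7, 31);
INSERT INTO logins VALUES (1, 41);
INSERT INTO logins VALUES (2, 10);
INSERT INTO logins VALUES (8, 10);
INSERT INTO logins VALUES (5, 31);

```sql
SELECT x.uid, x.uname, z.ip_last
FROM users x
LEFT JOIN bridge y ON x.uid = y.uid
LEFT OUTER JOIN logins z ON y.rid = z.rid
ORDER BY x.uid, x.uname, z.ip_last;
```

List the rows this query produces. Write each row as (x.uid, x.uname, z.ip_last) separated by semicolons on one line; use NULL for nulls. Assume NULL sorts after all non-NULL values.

Evaluate left to right. First `users x LEFT JOIN bridge y` on uid: 5 row(s).
Then LEFT JOIN `logins z` on rid: each of those 5 rows is kept; rows whose y.rid has no match in z get NULL for z's columns.

(1, Vik, NULL); (4, Nora, 10); (4, Pia, 10); (7, Frank, NULL); (8, Ken, 31)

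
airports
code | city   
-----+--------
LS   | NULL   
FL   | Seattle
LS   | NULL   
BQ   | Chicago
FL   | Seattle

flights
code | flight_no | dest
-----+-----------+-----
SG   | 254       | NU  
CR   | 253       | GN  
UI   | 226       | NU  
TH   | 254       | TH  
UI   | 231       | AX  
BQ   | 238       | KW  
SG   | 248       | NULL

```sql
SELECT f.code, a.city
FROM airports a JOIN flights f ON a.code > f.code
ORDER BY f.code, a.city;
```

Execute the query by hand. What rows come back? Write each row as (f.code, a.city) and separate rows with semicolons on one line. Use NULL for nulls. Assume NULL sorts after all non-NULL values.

INNER JOIN keeps only pairs where the ON condition holds.
Matching on a.code > f.code.
- code=LS: 2 matching f row(s), so 2 row(s) emitted.
- code=FL: 2 matching f row(s), so 2 row(s) emitted.
- code=LS: 2 matching f row(s), so 2 row(s) emitted.
- code=BQ: no matching f row, dropped.
- code=FL: 2 matching f row(s), so 2 row(s) emitted.
After projecting and ordering:
f.code | a.city
BQ | Seattle
BQ | Seattle
BQ | NULL
BQ | NULL
CR | Seattle
CR | Seattle
CR | NULL
CR | NULL

(BQ, Seattle); (BQ, Seattle); (BQ, NULL); (BQ, NULL); (CR, Seattle); (CR, Seattle); (CR, NULL); (CR, NULL)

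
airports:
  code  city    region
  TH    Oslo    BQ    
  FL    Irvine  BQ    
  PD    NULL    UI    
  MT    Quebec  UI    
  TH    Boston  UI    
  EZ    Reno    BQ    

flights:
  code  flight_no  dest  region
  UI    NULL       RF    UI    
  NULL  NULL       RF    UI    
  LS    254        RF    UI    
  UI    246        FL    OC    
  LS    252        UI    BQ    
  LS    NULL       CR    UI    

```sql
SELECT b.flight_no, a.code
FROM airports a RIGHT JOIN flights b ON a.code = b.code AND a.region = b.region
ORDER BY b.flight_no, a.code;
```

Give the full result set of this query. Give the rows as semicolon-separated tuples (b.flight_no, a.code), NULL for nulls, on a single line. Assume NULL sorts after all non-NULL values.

RIGHT JOIN keeps every row from `flights`; unmatched rows get NULL for `airports`'s columns.
Matching on a.code = b.code AND a.region = b.region. A NULL in a compared column never satisfies the condition.
- a[0] code=TH, region=BQ → no match.
- a[1] code=FL, region=BQ → no match.
- a[2] code=PD, region=UI → no match.
- a[3] code=MT, region=UI → no match.
- a[4] code=TH, region=UI → no match.
- a[5] code=EZ, region=BQ → no match.
- 6 b row(s) had no a match → kept, a columns NULL.
After projecting and ordering:
b.flight_no | a.code
246 | NULL
252 | NULL
254 | NULL
NULL | NULL
NULL | NULL
NULL | NULL

(246, NULL); (252, NULL); (254, NULL); (NULL, NULL); (NULL, NULL); (NULL, NULL)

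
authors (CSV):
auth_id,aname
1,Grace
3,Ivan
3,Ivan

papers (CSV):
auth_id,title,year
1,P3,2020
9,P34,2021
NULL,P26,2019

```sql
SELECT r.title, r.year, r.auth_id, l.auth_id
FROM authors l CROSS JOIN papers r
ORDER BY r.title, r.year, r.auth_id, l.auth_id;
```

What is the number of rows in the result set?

CROSS JOIN pairs every row of `authors` with every row of `papers`: 3 × 3 = 9 rows.

9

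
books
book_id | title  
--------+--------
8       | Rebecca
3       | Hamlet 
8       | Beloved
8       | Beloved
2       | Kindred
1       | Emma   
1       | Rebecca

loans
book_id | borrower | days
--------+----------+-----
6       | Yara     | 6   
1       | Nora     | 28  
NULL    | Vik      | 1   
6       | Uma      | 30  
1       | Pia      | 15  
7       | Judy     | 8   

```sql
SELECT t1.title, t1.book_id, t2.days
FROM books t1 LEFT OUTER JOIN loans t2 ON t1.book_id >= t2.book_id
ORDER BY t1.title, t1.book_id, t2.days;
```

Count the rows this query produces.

23

LEFT JOIN keeps every row from `books`; unmatched rows get NULL for `loans`'s columns.
Matching on t1.book_id >= t2.book_id. A NULL in a compared column never satisfies the condition.
Matched pairs: 23; unmatched t1 rows kept: 0.
Total: 23 rows.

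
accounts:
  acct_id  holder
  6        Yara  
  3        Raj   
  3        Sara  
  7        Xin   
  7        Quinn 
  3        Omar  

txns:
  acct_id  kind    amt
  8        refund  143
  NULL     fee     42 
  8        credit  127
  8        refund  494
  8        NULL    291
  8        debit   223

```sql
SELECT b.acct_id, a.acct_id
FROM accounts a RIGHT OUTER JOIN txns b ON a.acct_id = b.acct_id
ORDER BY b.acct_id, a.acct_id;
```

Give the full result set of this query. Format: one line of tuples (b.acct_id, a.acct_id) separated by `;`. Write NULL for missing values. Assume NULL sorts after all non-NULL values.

RIGHT JOIN keeps every row from `txns`; unmatched rows get NULL for `accounts`'s columns.
Matching on a.acct_id = b.acct_id. A NULL in a compared column never satisfies the condition.
Matched pairs: 0; unmatched b rows kept: 6.

(8, NULL); (8, NULL); (8, NULL); (8, NULL); (8, NULL); (NULL, NULL)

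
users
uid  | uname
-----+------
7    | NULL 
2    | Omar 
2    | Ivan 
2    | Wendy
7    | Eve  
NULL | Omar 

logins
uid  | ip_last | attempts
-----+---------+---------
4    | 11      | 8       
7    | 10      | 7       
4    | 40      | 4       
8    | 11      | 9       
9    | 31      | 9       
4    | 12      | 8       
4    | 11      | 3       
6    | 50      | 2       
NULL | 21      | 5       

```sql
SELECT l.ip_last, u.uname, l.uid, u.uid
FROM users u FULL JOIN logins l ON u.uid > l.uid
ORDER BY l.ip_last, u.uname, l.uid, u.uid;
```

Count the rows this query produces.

18

FULL OUTER JOIN keeps every row from both sides; unmatched rows get NULL for the other side's columns.
Matching on u.uid > l.uid. A NULL in a compared column never satisfies the condition.
Matched pairs: 10; unmatched u rows kept: 4; unmatched l rows kept: 4.
Total: 10 matched + 8 padded = 18 rows.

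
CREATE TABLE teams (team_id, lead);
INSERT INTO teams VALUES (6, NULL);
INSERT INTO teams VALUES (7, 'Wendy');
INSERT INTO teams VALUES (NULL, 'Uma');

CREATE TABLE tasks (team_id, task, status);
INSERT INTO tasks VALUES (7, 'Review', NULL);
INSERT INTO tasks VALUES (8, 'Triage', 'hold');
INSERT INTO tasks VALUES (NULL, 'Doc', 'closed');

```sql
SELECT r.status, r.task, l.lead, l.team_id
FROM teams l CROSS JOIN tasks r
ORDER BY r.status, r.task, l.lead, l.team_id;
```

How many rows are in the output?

9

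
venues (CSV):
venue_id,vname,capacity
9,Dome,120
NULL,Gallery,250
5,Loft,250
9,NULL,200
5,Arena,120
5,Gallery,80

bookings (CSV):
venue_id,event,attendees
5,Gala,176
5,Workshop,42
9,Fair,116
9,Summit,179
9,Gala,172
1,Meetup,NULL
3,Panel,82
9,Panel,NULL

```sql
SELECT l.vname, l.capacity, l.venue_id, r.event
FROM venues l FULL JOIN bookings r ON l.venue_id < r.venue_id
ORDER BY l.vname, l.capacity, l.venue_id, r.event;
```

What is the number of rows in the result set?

19

FULL OUTER JOIN keeps every row from both sides; unmatched rows get NULL for the other side's columns.
Matching on l.venue_id < r.venue_id. A NULL in a compared column never satisfies the condition.
Matched pairs: 12; unmatched l rows kept: 3; unmatched r rows kept: 4.
Total: 12 matched + 7 padded = 19 rows.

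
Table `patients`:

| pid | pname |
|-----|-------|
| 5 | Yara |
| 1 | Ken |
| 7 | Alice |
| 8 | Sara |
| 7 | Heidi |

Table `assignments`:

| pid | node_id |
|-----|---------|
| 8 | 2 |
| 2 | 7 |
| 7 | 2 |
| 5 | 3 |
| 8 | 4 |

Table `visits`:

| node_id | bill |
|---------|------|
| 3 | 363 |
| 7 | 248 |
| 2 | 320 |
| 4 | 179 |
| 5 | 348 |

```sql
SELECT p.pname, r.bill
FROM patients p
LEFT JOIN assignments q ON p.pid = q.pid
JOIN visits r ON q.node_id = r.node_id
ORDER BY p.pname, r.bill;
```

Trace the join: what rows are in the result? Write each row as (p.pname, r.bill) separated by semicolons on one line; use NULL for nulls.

(Alice, 320); (Heidi, 320); (Sara, 179); (Sara, 320); (Yara, 363)

Step 1 — p LEFT JOIN q on pid → 6 row(s).
Then INNER JOIN `visits r` on node_id: keep only rows whose q.node_id appears in r.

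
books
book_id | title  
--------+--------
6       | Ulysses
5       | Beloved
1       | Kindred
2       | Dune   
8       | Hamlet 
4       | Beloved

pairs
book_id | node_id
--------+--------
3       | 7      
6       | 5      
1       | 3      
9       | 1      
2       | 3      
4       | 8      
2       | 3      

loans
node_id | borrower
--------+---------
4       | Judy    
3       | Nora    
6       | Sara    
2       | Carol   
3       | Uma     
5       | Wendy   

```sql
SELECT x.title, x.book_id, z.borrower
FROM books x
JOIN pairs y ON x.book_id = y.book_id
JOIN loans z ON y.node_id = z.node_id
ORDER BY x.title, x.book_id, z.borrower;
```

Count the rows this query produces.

Step 1 — x INNER JOIN y on book_id → 5 row(s).
Then INNER JOIN `loans z` on node_id: keep only rows whose y.node_id appears in z.
Result: 7 row(s).

7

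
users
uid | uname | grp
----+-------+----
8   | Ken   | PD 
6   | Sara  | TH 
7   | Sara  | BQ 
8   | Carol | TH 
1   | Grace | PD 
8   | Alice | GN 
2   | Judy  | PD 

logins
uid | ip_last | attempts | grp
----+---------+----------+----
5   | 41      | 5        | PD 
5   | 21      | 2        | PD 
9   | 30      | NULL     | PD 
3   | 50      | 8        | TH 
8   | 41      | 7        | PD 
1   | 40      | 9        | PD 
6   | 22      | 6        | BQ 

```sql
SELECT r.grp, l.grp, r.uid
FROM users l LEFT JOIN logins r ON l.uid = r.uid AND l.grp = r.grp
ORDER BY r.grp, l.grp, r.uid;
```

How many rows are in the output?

LEFT JOIN keeps every row from `users`; unmatched rows get NULL for `logins`'s columns.
Matching on l.uid = r.uid AND l.grp = r.grp.
- l row (uid=8, grp=PD): matches 1 r row(s) → 1 output row(s).
- l row (uid=6, grp=TH): no match → kept, r columns NULL.
- l row (uid=7, grp=BQ): no match → kept, r columns NULL.
- l row (uid=8, grp=TH): no match → kept, r columns NULL.
- l row (uid=1, grp=PD): matches 1 r row(s) → 1 output row(s).
- l row (uid=8, grp=GN): no match → kept, r columns NULL.
- l row (uid=2, grp=PD): no match → kept, r columns NULL.
Total: 2 matched + 5 padded = 7 rows.

7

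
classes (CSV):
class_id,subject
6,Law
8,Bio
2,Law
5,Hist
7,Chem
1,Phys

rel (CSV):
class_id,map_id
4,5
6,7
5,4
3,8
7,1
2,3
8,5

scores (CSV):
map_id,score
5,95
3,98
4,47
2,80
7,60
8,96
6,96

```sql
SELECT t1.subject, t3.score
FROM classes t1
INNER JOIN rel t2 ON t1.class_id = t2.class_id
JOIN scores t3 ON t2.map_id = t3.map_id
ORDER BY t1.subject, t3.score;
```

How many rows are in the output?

4

Joins associate left-to-right: classes INNER JOIN rel on class_id gives 5 intermediate row(s).
Then INNER JOIN `scores t3` on map_id: keep only rows whose t2.map_id appears in t3.
Result: 4 row(s).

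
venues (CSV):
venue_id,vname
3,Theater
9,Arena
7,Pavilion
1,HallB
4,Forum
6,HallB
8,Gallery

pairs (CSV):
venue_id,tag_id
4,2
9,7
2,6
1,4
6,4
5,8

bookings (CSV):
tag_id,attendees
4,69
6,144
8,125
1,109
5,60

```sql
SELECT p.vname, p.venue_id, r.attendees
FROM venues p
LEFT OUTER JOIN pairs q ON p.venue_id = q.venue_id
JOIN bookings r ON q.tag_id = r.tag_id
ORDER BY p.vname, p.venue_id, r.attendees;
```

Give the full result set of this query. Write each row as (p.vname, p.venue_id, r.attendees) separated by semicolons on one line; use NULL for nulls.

Step 1 — p LEFT JOIN q on venue_id → 7 row(s).
Then INNER JOIN `bookings r` on tag_id: keep only rows whose q.tag_id appears in r.

(HallB, 1, 69); (HallB, 6, 69)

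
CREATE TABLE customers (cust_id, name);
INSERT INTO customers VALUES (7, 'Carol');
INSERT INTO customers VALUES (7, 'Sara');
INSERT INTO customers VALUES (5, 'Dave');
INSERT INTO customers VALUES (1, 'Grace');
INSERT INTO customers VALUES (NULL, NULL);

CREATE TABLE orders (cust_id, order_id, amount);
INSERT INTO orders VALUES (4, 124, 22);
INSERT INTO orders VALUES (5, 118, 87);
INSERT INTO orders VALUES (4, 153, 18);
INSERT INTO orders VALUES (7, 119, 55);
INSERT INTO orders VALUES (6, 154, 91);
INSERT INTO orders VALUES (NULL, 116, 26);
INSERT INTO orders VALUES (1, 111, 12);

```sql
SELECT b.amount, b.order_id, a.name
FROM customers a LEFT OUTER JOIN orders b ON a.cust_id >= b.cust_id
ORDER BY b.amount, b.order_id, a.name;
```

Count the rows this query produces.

18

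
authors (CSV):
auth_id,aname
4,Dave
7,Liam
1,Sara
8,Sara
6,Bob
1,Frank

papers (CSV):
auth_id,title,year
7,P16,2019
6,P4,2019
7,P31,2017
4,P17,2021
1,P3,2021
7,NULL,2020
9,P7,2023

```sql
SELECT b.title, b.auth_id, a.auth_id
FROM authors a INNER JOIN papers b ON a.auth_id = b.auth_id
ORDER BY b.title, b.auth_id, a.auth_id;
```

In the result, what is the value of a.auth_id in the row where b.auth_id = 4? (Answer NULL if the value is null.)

4

INNER JOIN keeps only pairs where the ON condition holds.
Matching on a.auth_id = b.auth_id.
- a[0] auth_id=4 → 1 match(es) in b → 1 row(s).
- a[1] auth_id=7 → 3 match(es) in b → 3 row(s).
- a[2] auth_id=1 → 1 match(es) in b → 1 row(s).
- a[3] auth_id=8 → no match; dropped.
- a[4] auth_id=6 → 1 match(es) in b → 1 row(s).
- a[5] auth_id=1 → 1 match(es) in b → 1 row(s).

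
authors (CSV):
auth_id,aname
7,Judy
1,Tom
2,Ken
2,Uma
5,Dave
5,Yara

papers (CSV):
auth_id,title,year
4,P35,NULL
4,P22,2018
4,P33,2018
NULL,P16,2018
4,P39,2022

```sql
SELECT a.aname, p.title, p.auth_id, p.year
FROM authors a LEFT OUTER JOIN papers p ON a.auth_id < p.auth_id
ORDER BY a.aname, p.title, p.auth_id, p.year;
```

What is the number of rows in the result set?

LEFT JOIN keeps every row from `authors`; unmatched rows get NULL for `papers`'s columns.
Matching on a.auth_id < p.auth_id. A NULL in a compared column never satisfies the condition.
- a row (auth_id=7): no match → kept, p columns NULL.
- a row (auth_id=1): matches 4 p row(s) → 4 output row(s).
- a row (auth_id=2): matches 4 p row(s) → 4 output row(s).
- a row (auth_id=2): matches 4 p row(s) → 4 output row(s).
- a row (auth_id=5): no match → kept, p columns NULL.
- a row (auth_id=5): no match → kept, p columns NULL.
Total: 12 matched + 3 padded = 15 rows.

15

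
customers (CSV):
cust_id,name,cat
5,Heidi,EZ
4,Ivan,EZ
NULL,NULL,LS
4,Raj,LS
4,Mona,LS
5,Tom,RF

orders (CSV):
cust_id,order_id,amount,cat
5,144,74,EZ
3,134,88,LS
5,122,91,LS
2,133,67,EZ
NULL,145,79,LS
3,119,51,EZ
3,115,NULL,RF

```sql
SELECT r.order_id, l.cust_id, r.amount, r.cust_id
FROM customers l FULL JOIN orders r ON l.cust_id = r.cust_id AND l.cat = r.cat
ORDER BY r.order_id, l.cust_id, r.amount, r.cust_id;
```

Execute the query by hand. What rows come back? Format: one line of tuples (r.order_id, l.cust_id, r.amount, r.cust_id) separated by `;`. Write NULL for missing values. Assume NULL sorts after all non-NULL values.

(115, NULL, NULL, 3); (119, NULL, 51, 3); (122, NULL, 91, 5); (133, NULL, 67, 2); (134, NULL, 88, 3); (144, 5, 74, 5); (145, NULL, 79, NULL); (NULL, 4, NULL, NULL); (NULL, 4, NULL, NULL); (NULL, 4, NULL, NULL); (NULL, 5, NULL, NULL); (NULL, NULL, NULL, NULL)

FULL OUTER JOIN keeps every row from both sides; unmatched rows get NULL for the other side's columns.
Matching on l.cust_id = r.cust_id AND l.cat = r.cat. A NULL in a compared column never satisfies the condition.
Matched pairs: 1; unmatched l rows kept: 5; unmatched r rows kept: 6.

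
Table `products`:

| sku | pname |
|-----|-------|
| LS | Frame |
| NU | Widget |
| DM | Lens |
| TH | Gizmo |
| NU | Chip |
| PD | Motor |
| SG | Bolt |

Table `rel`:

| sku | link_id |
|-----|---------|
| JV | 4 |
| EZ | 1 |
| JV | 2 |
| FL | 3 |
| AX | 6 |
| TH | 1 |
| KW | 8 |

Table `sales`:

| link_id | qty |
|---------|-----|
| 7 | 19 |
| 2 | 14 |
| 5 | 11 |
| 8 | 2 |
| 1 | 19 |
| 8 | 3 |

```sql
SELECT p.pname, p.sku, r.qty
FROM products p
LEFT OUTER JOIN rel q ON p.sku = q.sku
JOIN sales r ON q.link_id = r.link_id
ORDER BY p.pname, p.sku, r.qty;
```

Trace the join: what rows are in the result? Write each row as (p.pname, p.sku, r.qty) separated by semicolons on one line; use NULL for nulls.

(Gizmo, TH, 19)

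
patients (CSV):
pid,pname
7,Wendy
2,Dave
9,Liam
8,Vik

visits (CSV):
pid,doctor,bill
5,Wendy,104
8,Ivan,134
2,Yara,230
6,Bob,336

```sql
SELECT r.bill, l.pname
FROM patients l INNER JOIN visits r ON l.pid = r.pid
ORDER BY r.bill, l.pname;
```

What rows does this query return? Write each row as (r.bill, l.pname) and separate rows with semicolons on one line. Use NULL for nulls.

(134, Vik); (230, Dave)

INNER JOIN keeps only pairs where the ON condition holds.
Matching on l.pid = r.pid.
- l[0] pid=7 → no match; dropped.
- l[1] pid=2 → 1 match(es) in r → 1 row(s).
- l[2] pid=9 → no match; dropped.
- l[3] pid=8 → 1 match(es) in r → 1 row(s).
After projecting and ordering:
r.bill | l.pname
134 | Vik
230 | Dave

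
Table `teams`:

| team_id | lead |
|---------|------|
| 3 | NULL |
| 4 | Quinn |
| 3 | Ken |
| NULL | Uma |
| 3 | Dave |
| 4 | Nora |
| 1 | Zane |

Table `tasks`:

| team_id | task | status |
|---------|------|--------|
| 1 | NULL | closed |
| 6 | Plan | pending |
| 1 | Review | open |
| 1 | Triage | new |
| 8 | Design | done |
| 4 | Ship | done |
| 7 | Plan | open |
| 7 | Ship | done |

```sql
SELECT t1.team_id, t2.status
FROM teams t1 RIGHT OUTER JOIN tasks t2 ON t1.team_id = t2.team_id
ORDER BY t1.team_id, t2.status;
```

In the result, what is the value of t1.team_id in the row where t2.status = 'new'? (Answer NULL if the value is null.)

1

RIGHT JOIN keeps every row from `tasks`; unmatched rows get NULL for `teams`'s columns.
Matching on t1.team_id = t2.team_id. A NULL in a compared column never satisfies the condition.
- t1[0] team_id=3 → no match.
- t1[1] team_id=4 → 1 match(es) in t2 → 1 row(s).
- t1[2] team_id=3 → no match.
- t1[3] team_id=NULL → no match.
- t1[4] team_id=3 → no match.
- t1[5] team_id=4 → 1 match(es) in t2 → 1 row(s).
- t1[6] team_id=1 → 3 match(es) in t2 → 3 row(s).
- plus 4 unmatched t2 row(s), each kept with NULL t1 columns.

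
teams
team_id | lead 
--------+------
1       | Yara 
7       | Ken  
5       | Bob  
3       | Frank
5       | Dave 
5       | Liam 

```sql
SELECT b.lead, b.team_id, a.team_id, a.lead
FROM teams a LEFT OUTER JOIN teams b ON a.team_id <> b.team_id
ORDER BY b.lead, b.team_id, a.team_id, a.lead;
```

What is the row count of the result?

24

LEFT JOIN keeps every row from `teams a`; unmatched rows get NULL for `teams b`'s columns.
Matching on a.team_id <> b.team_id.
- team_id=1: 5 matching b row(s), so 5 row(s) emitted.
- team_id=7: 5 matching b row(s), so 5 row(s) emitted.
- team_id=5: 3 matching b row(s), so 3 row(s) emitted.
- team_id=3: 5 matching b row(s), so 5 row(s) emitted.
- team_id=5: 3 matching b row(s), so 3 row(s) emitted.
- team_id=5: 3 matching b row(s), so 3 row(s) emitted.
Total: 24 rows.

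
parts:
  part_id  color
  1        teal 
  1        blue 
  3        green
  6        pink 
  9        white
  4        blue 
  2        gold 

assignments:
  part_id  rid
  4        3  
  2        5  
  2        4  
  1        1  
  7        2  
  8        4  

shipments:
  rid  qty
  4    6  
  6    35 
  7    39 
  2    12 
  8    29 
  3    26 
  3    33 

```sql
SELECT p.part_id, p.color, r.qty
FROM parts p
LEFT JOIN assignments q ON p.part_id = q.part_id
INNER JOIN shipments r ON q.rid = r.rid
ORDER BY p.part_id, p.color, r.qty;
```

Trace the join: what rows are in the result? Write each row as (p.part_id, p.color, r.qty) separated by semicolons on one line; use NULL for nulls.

Step 1 — p LEFT JOIN q on part_id → 8 row(s).
Then INNER JOIN `shipments r` on rid: keep only rows whose q.rid appears in r.

(2, gold, 6); (4, blue, 26); (4, blue, 33)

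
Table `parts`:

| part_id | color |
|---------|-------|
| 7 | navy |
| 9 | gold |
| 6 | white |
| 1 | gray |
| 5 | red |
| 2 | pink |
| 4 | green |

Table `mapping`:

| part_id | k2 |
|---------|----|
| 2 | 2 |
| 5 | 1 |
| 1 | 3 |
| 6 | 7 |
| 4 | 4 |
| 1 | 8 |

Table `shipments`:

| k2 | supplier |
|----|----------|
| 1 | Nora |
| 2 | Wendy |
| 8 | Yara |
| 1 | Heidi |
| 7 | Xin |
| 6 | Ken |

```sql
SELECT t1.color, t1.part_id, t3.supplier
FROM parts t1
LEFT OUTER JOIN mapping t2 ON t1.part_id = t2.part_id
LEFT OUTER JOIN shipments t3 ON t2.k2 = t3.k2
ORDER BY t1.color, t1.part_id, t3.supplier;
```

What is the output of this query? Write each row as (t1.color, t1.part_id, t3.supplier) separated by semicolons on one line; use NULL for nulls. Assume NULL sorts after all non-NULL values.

(gold, 9, NULL); (gray, 1, Yara); (gray, 1, NULL); (green, 4, NULL); (navy, 7, NULL); (pink, 2, Wendy); (red, 5, Heidi); (red, 5, Nora); (white, 6, Xin)

Step 1 — t1 LEFT JOIN t2 on part_id → 8 row(s).
Then LEFT JOIN `shipments t3` on k2: each of those 8 rows is kept; rows whose t2.k2 has no match in t3 get NULL for t3's columns.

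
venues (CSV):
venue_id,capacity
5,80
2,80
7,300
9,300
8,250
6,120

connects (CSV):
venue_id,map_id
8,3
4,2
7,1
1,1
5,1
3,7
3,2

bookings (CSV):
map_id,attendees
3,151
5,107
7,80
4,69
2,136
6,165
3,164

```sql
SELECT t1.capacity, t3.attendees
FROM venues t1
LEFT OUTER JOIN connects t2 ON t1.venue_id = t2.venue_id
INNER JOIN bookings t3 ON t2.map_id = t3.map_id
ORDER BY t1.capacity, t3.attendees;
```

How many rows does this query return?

Step 1 — t1 LEFT JOIN t2 on venue_id → 6 row(s).
Then INNER JOIN `bookings t3` on map_id: keep only rows whose t2.map_id appears in t3.
Result: 2 row(s).

2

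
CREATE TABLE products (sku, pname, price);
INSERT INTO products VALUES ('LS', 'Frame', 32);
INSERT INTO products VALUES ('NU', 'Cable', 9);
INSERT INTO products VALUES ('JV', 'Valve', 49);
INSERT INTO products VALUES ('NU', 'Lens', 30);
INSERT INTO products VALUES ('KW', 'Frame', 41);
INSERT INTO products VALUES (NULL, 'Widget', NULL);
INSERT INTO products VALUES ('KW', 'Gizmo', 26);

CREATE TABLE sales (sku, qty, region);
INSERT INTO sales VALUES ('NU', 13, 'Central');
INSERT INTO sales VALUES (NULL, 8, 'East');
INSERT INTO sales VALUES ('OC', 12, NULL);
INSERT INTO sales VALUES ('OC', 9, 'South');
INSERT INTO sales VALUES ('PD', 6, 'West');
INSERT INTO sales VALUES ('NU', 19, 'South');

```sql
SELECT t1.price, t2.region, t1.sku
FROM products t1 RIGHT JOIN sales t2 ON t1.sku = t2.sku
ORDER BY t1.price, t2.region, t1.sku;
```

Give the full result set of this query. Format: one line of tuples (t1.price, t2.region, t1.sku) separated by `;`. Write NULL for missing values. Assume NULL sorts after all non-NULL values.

(9, Central, NU); (9, South, NU); (30, Central, NU); (30, South, NU); (NULL, East, NULL); (NULL, South, NULL); (NULL, West, NULL); (NULL, NULL, NULL)

RIGHT JOIN keeps every row from `sales`; unmatched rows get NULL for `products`'s columns.
Matching on t1.sku = t2.sku. A NULL in a compared column never satisfies the condition.
- sku=LS: no matching t2 row.
- sku=NU: 2 matching t2 row(s), so 2 row(s) emitted.
- sku=JV: no matching t2 row.
- sku=NU: 2 matching t2 row(s), so 2 row(s) emitted.
- sku=KW: no matching t2 row.
- sku=NULL: no matching t2 row.
- sku=KW: no matching t2 row.
- 4 t2 row(s) had no t1 match → kept, t1 columns NULL.
After projecting and ordering:
t1.price | t2.region | t1.sku
9 | Central | NU
9 | South | NU
30 | Central | NU
30 | South | NU
NULL | East | NULL
NULL | South | NULL
NULL | West | NULL
NULL | NULL | NULL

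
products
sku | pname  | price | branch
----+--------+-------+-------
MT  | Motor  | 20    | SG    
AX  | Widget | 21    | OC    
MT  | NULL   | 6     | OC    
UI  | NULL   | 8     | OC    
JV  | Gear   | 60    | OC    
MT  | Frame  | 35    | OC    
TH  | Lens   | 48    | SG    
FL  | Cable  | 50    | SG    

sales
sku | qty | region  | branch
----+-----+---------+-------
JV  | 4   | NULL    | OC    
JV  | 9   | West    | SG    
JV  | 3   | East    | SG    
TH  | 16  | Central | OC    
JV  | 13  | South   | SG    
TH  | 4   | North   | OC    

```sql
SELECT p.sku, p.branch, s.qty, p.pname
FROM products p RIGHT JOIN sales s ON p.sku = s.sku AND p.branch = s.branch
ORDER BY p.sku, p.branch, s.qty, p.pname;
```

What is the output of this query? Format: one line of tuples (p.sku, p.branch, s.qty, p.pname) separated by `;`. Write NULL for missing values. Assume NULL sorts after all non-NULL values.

(JV, OC, 4, Gear); (NULL, NULL, 3, NULL); (NULL, NULL, 4, NULL); (NULL, NULL, 9, NULL); (NULL, NULL, 13, NULL); (NULL, NULL, 16, NULL)

RIGHT JOIN keeps every row from `sales`; unmatched rows get NULL for `products`'s columns.
Matching on p.sku = s.sku AND p.branch = s.branch.
- p[0] sku=MT, branch=SG → no match.
- p[1] sku=AX, branch=OC → no match.
- p[2] sku=MT, branch=OC → no match.
- p[3] sku=UI, branch=OC → no match.
- p[4] sku=JV, branch=OC → 1 match(es) in s → 1 row(s).
- p[5] sku=MT, branch=OC → no match.
- p[6] sku=TH, branch=SG → no match.
- p[7] sku=FL, branch=SG → no match.
- plus 5 unmatched s row(s), each kept with NULL p columns.
After projecting and ordering:
p.sku | p.branch | s.qty | p.pname
JV | OC | 4 | Gear
NULL | NULL | 3 | NULL
NULL | NULL | 4 | NULL
NULL | NULL | 9 | NULL
NULL | NULL | 13 | NULL
NULL | NULL | 16 | NULL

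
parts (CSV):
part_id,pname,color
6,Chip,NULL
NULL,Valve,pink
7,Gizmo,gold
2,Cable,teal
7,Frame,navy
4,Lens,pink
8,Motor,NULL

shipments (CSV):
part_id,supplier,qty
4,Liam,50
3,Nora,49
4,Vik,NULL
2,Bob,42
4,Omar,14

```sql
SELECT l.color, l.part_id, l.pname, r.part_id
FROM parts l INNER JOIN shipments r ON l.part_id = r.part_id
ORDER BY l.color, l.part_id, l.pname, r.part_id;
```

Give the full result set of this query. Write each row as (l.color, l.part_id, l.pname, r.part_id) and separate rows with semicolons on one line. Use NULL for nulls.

(pink, 4, Lens, 4); (pink, 4, Lens, 4); (pink, 4, Lens, 4); (teal, 2, Cable, 2)

INNER JOIN keeps only pairs where the ON condition holds.
Matching on l.part_id = r.part_id. A NULL in a compared column never satisfies the condition.
Matched pairs: 4.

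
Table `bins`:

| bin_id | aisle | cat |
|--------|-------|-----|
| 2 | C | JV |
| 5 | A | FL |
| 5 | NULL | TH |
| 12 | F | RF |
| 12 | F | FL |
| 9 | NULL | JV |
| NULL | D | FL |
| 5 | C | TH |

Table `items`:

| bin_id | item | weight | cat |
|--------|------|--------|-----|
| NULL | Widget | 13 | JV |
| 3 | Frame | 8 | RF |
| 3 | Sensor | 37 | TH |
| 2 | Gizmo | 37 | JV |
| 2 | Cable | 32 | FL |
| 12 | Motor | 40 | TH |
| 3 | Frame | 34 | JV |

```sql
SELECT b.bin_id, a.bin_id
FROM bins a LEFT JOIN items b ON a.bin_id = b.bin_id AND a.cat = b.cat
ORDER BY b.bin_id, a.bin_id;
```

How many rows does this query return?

8

LEFT JOIN keeps every row from `bins`; unmatched rows get NULL for `items`'s columns.
Matching on a.bin_id = b.bin_id AND a.cat = b.cat. A NULL in a compared column never satisfies the condition.
- a[0] bin_id=2, cat=JV → 1 match(es) in b → 1 row(s).
- a[1] bin_id=5, cat=FL → no match; kept with NULLs on the b side.
- a[2] bin_id=5, cat=TH → no match; kept with NULLs on the b side.
- a[3] bin_id=12, cat=RF → no match; kept with NULLs on the b side.
- a[4] bin_id=12, cat=FL → no match; kept with NULLs on the b side.
- a[5] bin_id=9, cat=JV → no match; kept with NULLs on the b side.
- a[6] bin_id=NULL, cat=FL → no match; kept with NULLs on the b side.
- a[7] bin_id=5, cat=TH → no match; kept with NULLs on the b side.
Total: 1 matched + 7 padded = 8 rows.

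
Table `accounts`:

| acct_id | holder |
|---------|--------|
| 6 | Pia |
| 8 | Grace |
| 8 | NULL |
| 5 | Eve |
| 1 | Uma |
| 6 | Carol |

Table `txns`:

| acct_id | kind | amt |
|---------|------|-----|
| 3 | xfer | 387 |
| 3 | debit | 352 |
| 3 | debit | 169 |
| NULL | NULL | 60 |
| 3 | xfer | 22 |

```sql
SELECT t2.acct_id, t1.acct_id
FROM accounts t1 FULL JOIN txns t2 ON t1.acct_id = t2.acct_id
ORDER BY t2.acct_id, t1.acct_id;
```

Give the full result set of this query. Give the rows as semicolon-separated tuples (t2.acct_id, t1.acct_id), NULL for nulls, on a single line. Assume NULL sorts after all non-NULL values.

(3, NULL); (3, NULL); (3, NULL); (3, NULL); (NULL, 1); (NULL, 5); (NULL, 6); (NULL, 6); (NULL, 8); (NULL, 8); (NULL, NULL)

FULL OUTER JOIN keeps every row from both sides; unmatched rows get NULL for the other side's columns.
Matching on t1.acct_id = t2.acct_id. A NULL in a compared column never satisfies the condition.
Matched pairs: 0; unmatched t1 rows kept: 6; unmatched t2 rows kept: 5.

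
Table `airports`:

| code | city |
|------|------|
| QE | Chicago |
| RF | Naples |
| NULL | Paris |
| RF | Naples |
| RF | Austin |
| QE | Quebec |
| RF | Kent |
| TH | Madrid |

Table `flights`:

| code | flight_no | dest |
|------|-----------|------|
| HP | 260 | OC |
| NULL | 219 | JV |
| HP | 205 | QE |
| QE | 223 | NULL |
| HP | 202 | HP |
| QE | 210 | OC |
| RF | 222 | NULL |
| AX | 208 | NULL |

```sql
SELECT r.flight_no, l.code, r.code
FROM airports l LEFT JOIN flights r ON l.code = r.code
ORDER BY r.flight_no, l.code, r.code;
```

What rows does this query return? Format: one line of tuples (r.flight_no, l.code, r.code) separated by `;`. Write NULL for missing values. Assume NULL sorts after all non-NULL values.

(210, QE, QE); (210, QE, QE); (222, RF, RF); (222, RF, RF); (222, RF, RF); (222, RF, RF); (223, QE, QE); (223, QE, QE); (NULL, TH, NULL); (NULL, NULL, NULL)

LEFT JOIN keeps every row from `airports`; unmatched rows get NULL for `flights`'s columns.
Matching on l.code = r.code. A NULL in a compared column never satisfies the condition.
Matched pairs: 8; unmatched l rows kept: 2.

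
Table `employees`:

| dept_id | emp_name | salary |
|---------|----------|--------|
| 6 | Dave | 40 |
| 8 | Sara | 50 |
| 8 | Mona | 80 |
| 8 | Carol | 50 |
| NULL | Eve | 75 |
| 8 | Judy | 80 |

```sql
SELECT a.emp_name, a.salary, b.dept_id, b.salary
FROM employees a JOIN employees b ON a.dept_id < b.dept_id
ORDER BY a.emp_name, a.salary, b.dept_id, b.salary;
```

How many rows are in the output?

4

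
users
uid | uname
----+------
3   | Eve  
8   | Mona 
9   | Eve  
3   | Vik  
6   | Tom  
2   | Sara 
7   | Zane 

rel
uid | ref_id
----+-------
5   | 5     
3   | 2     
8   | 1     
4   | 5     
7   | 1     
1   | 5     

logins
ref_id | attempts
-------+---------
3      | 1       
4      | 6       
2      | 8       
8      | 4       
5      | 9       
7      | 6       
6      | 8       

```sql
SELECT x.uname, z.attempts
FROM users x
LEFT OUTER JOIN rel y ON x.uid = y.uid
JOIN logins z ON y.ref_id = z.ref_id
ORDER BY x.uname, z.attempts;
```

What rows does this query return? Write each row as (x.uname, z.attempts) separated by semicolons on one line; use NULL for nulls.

(Eve, 8); (Vik, 8)

Joins associate left-to-right: users LEFT JOIN rel on uid gives 7 intermediate row(s).
Then INNER JOIN `logins z` on ref_id: keep only rows whose y.ref_id appears in z.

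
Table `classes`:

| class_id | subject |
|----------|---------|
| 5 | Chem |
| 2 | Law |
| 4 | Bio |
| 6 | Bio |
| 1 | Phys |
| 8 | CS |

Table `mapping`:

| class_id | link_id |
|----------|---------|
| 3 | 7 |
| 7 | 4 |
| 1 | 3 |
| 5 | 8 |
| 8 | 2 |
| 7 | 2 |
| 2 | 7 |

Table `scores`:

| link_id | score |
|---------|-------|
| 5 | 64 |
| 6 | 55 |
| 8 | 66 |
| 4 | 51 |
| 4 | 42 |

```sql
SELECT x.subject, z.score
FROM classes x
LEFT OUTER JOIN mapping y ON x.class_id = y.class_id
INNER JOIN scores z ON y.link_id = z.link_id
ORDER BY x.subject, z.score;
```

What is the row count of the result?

1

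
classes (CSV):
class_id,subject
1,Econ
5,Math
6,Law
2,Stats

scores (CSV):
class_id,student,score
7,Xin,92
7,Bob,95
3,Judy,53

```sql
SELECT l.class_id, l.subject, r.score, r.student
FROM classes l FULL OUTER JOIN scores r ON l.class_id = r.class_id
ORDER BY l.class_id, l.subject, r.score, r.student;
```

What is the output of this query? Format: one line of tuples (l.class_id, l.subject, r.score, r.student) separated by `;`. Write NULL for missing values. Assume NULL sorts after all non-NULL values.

(1, Econ, NULL, NULL); (2, Stats, NULL, NULL); (5, Math, NULL, NULL); (6, Law, NULL, NULL); (NULL, NULL, 53, Judy); (NULL, NULL, 92, Xin); (NULL, NULL, 95, Bob)

FULL OUTER JOIN keeps every row from both sides; unmatched rows get NULL for the other side's columns.
Matching on l.class_id = r.class_id.
Matched pairs: 0; unmatched l rows kept: 4; unmatched r rows kept: 3.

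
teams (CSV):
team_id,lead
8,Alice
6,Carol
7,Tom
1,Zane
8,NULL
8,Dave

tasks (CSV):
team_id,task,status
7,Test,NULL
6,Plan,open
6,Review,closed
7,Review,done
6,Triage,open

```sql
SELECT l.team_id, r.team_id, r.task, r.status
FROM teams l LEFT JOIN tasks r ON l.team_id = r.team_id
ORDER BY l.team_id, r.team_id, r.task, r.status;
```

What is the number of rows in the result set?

9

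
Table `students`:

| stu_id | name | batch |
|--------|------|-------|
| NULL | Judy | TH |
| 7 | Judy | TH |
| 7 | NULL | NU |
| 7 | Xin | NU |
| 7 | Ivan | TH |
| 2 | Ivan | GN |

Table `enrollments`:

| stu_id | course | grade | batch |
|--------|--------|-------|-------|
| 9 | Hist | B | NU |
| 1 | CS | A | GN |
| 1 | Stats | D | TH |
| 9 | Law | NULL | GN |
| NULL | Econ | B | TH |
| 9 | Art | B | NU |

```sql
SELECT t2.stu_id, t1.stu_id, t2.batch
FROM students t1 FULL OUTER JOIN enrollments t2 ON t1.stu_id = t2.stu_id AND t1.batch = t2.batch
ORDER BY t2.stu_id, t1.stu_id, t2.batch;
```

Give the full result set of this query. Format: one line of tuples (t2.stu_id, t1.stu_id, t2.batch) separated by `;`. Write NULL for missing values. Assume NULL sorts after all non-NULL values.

FULL OUTER JOIN keeps every row from both sides; unmatched rows get NULL for the other side's columns.
Matching on t1.stu_id = t2.stu_id AND t1.batch = t2.batch. A NULL in a compared column never satisfies the condition.
Matched pairs: 0; unmatched t1 rows kept: 6; unmatched t2 rows kept: 6.

(1, NULL, GN); (1, NULL, TH); (9, NULL, GN); (9, NULL, NU); (9, NULL, NU); (NULL, 2, NULL); (NULL, 7, NULL); (NULL, 7, NULL); (NULL, 7, NULL); (NULL, 7, NULL); (NULL, NULL, TH); (NULL, NULL, NULL)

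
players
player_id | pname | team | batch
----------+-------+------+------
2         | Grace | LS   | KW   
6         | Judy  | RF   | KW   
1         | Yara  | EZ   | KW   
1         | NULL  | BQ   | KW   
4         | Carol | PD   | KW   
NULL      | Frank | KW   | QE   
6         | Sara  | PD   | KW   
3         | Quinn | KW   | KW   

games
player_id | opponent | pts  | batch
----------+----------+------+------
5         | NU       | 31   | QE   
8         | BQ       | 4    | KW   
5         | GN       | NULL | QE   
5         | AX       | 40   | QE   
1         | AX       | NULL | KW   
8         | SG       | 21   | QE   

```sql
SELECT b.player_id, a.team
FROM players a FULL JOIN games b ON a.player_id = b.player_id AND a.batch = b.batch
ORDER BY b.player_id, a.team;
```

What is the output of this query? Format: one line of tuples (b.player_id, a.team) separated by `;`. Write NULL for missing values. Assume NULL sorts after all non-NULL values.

FULL OUTER JOIN keeps every row from both sides; unmatched rows get NULL for the other side's columns.
Matching on a.player_id = b.player_id AND a.batch = b.batch. A NULL in a compared column never satisfies the condition.
- player_id=2, batch=KW: no b row matches, row kept with b columns NULL.
- player_id=6, batch=KW: no b row matches, row kept with b columns NULL.
- player_id=1, batch=KW: 1 matching b row(s), so 1 row(s) emitted.
- player_id=1, batch=KW: 1 matching b row(s), so 1 row(s) emitted.
- player_id=4, batch=KW: no b row matches, row kept with b columns NULL.
- player_id=NULL, batch=QE: no b row matches, row kept with b columns NULL.
- player_id=6, batch=KW: no b row matches, row kept with b columns NULL.
- player_id=3, batch=KW: no b row matches, row kept with b columns NULL.
- 5 row(s) from b found no a partner → padded with NULL.

(1, BQ); (1, EZ); (5, NULL); (5, NULL); (5, NULL); (8, NULL); (8, NULL); (NULL, KW); (NULL, KW); (NULL, LS); (NULL, PD); (NULL, PD); (NULL, RF)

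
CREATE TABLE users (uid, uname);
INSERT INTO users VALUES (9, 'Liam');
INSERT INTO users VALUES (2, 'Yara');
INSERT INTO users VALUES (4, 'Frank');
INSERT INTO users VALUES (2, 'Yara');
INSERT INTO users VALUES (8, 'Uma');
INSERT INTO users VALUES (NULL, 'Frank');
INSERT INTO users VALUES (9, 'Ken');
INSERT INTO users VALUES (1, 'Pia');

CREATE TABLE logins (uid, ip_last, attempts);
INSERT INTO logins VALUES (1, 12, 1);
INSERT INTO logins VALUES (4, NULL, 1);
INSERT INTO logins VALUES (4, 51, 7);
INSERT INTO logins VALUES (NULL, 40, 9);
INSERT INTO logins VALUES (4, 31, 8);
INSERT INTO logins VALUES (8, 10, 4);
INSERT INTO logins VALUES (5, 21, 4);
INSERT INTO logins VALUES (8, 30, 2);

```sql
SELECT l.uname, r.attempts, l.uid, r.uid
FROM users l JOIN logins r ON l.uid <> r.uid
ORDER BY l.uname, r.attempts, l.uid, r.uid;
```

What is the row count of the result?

INNER JOIN keeps only pairs where the ON condition holds.
Matching on l.uid <> r.uid. A NULL in a compared column never satisfies the condition.
- uid=9: 7 matching r row(s), so 7 row(s) emitted.
- uid=2: 7 matching r row(s), so 7 row(s) emitted.
- uid=4: 4 matching r row(s), so 4 row(s) emitted.
- uid=2: 7 matching r row(s), so 7 row(s) emitted.
- uid=8: 5 matching r row(s), so 5 row(s) emitted.
- uid=NULL: no matching r row, dropped.
- uid=9: 7 matching r row(s), so 7 row(s) emitted.
- uid=1: 6 matching r row(s), so 6 row(s) emitted.
Total: 43 rows.

43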